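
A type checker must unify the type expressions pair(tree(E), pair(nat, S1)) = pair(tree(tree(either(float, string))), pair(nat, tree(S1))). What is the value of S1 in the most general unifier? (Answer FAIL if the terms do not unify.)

Decompose pair/2: tree(E) = tree(tree(either(float, string))),  pair(nat, S1) = pair(nat, tree(S1)).
Decompose tree/1: E = tree(either(float, string)).
Bind E := tree(either(float, string)); no other remaining equation mentions E.
Decompose pair/2: nat = nat,  S1 = tree(S1).
Delete trivial equation nat = nat.
Occurs check fails: S1 occurs in tree(S1); the equation S1 = tree(S1) has no finite solution.

FAIL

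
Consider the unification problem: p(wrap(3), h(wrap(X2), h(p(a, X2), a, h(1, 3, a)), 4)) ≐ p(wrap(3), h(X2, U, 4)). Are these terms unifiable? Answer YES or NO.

NO

Decompose p/2: wrap(3) ≐ wrap(3),  h(wrap(X2), h(p(a, X2), a, h(1, 3, a)), 4) ≐ h(X2, U, 4).
Delete trivial equation wrap(3) ≐ wrap(3).
Decompose h/3: wrap(X2) ≐ X2,  h(p(a, X2), a, h(1, 3, a)) ≐ U,  4 ≐ 4.
Occurs check fails: X2 occurs in wrap(X2); the equation X2 ≐ wrap(X2) has no finite solution.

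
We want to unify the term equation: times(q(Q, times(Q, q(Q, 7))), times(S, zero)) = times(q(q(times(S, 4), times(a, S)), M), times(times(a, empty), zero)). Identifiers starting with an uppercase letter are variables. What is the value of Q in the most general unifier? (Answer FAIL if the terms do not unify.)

q(times(times(a, empty), 4), times(a, times(a, empty)))

Decompose times/2: q(Q, times(Q, q(Q, 7))) = q(q(times(S, 4), times(a, S)), M),  times(S, zero) = times(times(a, empty), zero).
Decompose q/2: Q = q(times(S, 4), times(a, S)),  times(Q, q(Q, 7)) = M.
Bind Q := q(times(S, 4), times(a, S)); substituting into the one remaining equation that mentions Q gives: times(q(times(S, 4), times(a, S)), q(q(times(S, 4), times(a, S)), 7)) = M.
Bind M := times(q(times(S, 4), times(a, S)), q(q(times(S, 4), times(a, S)), 7)); no other remaining equation mentions M.
Decompose times/2: S = times(a, empty),  zero = zero.
Bind S := times(a, empty); no other remaining equation mentions S. Substituting into the earlier bindings gives Q := q(times(times(a, empty), 4), times(a, times(a, empty))), M := times(q(times(times(a, empty), 4), times(a, times(a, empty))), q(q(times(times(a, empty), 4), times(a, times(a, empty))), 7)).
Delete trivial equation zero = zero.
MGU = { Q := q(times(times(a, empty), 4), times(a, times(a, empty))), M := times(q(times(times(a, empty), 4), times(a, times(a, empty))), q(q(times(times(a, empty), 4), times(a, times(a, empty))), 7)), S := times(a, empty) }, so Q := q(times(times(a, empty), 4), times(a, times(a, empty))).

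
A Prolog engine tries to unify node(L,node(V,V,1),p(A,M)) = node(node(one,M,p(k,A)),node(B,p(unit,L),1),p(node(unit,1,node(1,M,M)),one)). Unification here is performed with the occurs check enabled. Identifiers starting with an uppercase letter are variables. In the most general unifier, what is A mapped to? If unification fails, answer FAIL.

Decompose node/3: L = node(one,M,p(k,A)),  node(V,V,1) = node(B,p(unit,L),1),  p(A,M) = p(node(unit,1,node(1,M,M)),one).
Bind L := node(one,M,p(k,A)); substituting into the one remaining equation that mentions L gives: node(V,V,1) = node(B,p(unit,node(one,M,p(k,A))),1).
Decompose node/3: V = B,  V = p(unit,node(one,M,p(k,A))),  1 = 1.
Bind V := B; substituting into the one remaining equation that mentions V gives: B = p(unit,node(one,M,p(k,A))).
Bind B := p(unit,node(one,M,p(k,A))); no other remaining equation mentions B. Substituting into the earlier binding gives V := p(unit,node(one,M,p(k,A))).
Delete trivial equation 1 = 1.
Decompose p/2: A = node(unit,1,node(1,M,M)),  M = one.
Bind A := node(unit,1,node(1,M,M)); no other remaining equation mentions A. Substituting into the earlier bindings gives L := node(one,M,p(k,node(unit,1,node(1,M,M)))), V := p(unit,node(one,M,p(k,node(unit,1,node(1,M,M))))), B := p(unit,node(one,M,p(k,node(unit,1,node(1,M,M))))).
Bind M := one. Substituting into the earlier bindings gives L := node(one,one,p(k,node(unit,1,node(1,one,one)))), V := p(unit,node(one,one,p(k,node(unit,1,node(1,one,one))))), B := p(unit,node(one,one,p(k,node(unit,1,node(1,one,one))))), A := node(unit,1,node(1,one,one)).
MGU = { L -> node(one,one,p(k,node(unit,1,node(1,one,one)))), V -> p(unit,node(one,one,p(k,node(unit,1,node(1,one,one))))), B -> p(unit,node(one,one,p(k,node(unit,1,node(1,one,one))))), A -> node(unit,1,node(1,one,one)), M -> one }, so A -> node(unit,1,node(1,one,one)).

node(unit,1,node(1,one,one))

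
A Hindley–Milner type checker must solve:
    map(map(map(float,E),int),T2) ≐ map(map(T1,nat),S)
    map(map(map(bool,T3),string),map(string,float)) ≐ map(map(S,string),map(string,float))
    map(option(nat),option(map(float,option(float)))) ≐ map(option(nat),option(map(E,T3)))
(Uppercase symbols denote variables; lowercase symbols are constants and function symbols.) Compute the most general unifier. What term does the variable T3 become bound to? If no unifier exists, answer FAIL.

FAIL

Decompose map/2: map(map(float,E),int) ≐ map(T1,nat),  T2 ≐ S.
Decompose map/2: map(float,E) ≐ T1,  int ≐ nat.
Bind T1 := map(float,E); no other remaining equation mentions T1.
Clash: constants int and nat differ; no unifier exists.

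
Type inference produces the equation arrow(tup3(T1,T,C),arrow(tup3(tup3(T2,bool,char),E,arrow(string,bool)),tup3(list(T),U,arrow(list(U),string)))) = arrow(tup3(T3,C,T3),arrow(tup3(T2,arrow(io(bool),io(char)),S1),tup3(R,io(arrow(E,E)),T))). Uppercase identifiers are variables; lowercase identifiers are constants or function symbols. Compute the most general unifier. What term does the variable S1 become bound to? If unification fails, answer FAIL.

FAIL

Decompose arrow/2: tup3(T1,T,C) = tup3(T3,C,T3),  arrow(tup3(tup3(T2,bool,char),E,arrow(string,bool)),tup3(list(T),U,arrow(list(U),string))) = arrow(tup3(T2,arrow(io(bool),io(char)),S1),tup3(R,io(arrow(E,E)),T)).
Decompose tup3/3: T1 = T3,  T = C,  C = T3.
Bind T1 := T3; no other remaining equation mentions T1.
Bind T := C; substituting into the one remaining equation that mentions T gives: arrow(tup3(tup3(T2,bool,char),E,arrow(string,bool)),tup3(list(C),U,arrow(list(U),string))) = arrow(tup3(T2,arrow(io(bool),io(char)),S1),tup3(R,io(arrow(E,E)),C)).
Bind C := T3; substituting into the remaining equation gives: arrow(tup3(tup3(T2,bool,char),E,arrow(string,bool)),tup3(list(T3),U,arrow(list(U),string))) = arrow(tup3(T2,arrow(io(bool),io(char)),S1),tup3(R,io(arrow(E,E)),T3)). Substituting into the earlier binding gives T := T3.
Decompose arrow/2: tup3(tup3(T2,bool,char),E,arrow(string,bool)) = tup3(T2,arrow(io(bool),io(char)),S1),  tup3(list(T3),U,arrow(list(U),string)) = tup3(R,io(arrow(E,E)),T3).
Decompose tup3/3: tup3(T2,bool,char) = T2,  E = arrow(io(bool),io(char)),  arrow(string,bool) = S1.
Occurs check fails: T2 occurs in tup3(T2,bool,char); the equation T2 = tup3(T2,bool,char) has no finite solution.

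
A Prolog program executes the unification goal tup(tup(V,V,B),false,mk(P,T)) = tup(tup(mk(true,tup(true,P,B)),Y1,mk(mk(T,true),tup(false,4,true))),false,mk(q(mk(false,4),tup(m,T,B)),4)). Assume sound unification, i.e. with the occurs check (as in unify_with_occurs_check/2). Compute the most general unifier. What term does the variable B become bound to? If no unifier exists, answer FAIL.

mk(mk(4,true),tup(false,4,true))

Decompose tup/3: tup(V,V,B) = tup(mk(true,tup(true,P,B)),Y1,mk(mk(T,true),tup(false,4,true))),  false = false,  mk(P,T) = mk(q(mk(false,4),tup(m,T,B)),4).
Decompose tup/3: V = mk(true,tup(true,P,B)),  V = Y1,  B = mk(mk(T,true),tup(false,4,true)).
Bind V := mk(true,tup(true,P,B)); substituting into the one remaining equation that mentions V gives: mk(true,tup(true,P,B)) = Y1.
Bind Y1 := mk(true,tup(true,P,B)); no other remaining equation mentions Y1.
Bind B := mk(mk(T,true),tup(false,4,true)); substituting into the one remaining equation that mentions B gives: mk(P,T) = mk(q(mk(false,4),tup(m,T,mk(mk(T,true),tup(false,4,true)))),4). Substituting into the earlier bindings gives V := mk(true,tup(true,P,mk(mk(T,true),tup(false,4,true)))), Y1 := mk(true,tup(true,P,mk(mk(T,true),tup(false,4,true)))).
Delete trivial equation false = false.
Decompose mk/2: P = q(mk(false,4),tup(m,T,mk(mk(T,true),tup(false,4,true)))),  T = 4.
Bind P := q(mk(false,4),tup(m,T,mk(mk(T,true),tup(false,4,true)))); no other remaining equation mentions P. Substituting into the earlier bindings gives V := mk(true,tup(true,q(mk(false,4),tup(m,T,mk(mk(T,true),tup(false,4,true)))),mk(mk(T,true),tup(false,4,true)))), Y1 := mk(true,tup(true,q(mk(false,4),tup(m,T,mk(mk(T,true),tup(false,4,true)))),mk(mk(T,true),tup(false,4,true)))).
Bind T := 4. Substituting into the earlier bindings gives V := mk(true,tup(true,q(mk(false,4),tup(m,4,mk(mk(4,true),tup(false,4,true)))),mk(mk(4,true),tup(false,4,true)))), Y1 := mk(true,tup(true,q(mk(false,4),tup(m,4,mk(mk(4,true),tup(false,4,true)))),mk(mk(4,true),tup(false,4,true)))), B := mk(mk(4,true),tup(false,4,true)), P := q(mk(false,4),tup(m,4,mk(mk(4,true),tup(false,4,true)))).
MGU = { V ↦ mk(true,tup(true,q(mk(false,4),tup(m,4,mk(mk(4,true),tup(false,4,true)))),mk(mk(4,true),tup(false,4,true)))), Y1 ↦ mk(true,tup(true,q(mk(false,4),tup(m,4,mk(mk(4,true),tup(false,4,true)))),mk(mk(4,true),tup(false,4,true)))), B ↦ mk(mk(4,true),tup(false,4,true)), P ↦ q(mk(false,4),tup(m,4,mk(mk(4,true),tup(false,4,true)))), T ↦ 4 }, so B ↦ mk(mk(4,true),tup(false,4,true)).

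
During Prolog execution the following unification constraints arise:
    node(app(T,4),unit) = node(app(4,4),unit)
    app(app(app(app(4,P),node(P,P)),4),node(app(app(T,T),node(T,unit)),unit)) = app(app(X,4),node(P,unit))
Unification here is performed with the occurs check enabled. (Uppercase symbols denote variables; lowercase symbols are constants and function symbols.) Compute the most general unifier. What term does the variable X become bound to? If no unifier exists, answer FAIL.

app(app(4,app(app(4,4),node(4,unit))),node(app(app(4,4),node(4,unit)),app(app(4,4),node(4,unit))))

Decompose node/2: app(T,4) = app(4,4),  unit = unit.
Decompose app/2: T = 4,  4 = 4.
Bind T := 4; substituting into the one remaining equation that mentions T gives: app(app(app(app(4,P),node(P,P)),4),node(app(app(4,4),node(4,unit)),unit)) = app(app(X,4),node(P,unit)).
Delete trivial equation 4 = 4.
Delete trivial equation unit = unit.
Decompose app/2: app(app(app(4,P),node(P,P)),4) = app(X,4),  node(app(app(4,4),node(4,unit)),unit) = node(P,unit).
Decompose app/2: app(app(4,P),node(P,P)) = X,  4 = 4.
Bind X := app(app(4,P),node(P,P)); no other remaining equation mentions X.
Delete trivial equation 4 = 4.
Decompose node/2: app(app(4,4),node(4,unit)) = P,  unit = unit.
Bind P := app(app(4,4),node(4,unit)); no other remaining equation mentions P. Substituting into the earlier binding gives X := app(app(4,app(app(4,4),node(4,unit))),node(app(app(4,4),node(4,unit)),app(app(4,4),node(4,unit)))).
Delete trivial equation unit = unit.
MGU = { T ↦ 4, X ↦ app(app(4,app(app(4,4),node(4,unit))),node(app(app(4,4),node(4,unit)),app(app(4,4),node(4,unit)))), P ↦ app(app(4,4),node(4,unit)) }, so X ↦ app(app(4,app(app(4,4),node(4,unit))),node(app(app(4,4),node(4,unit)),app(app(4,4),node(4,unit)))).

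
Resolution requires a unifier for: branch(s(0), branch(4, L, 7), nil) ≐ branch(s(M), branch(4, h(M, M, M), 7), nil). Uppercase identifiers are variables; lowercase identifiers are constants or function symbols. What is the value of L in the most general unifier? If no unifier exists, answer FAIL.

Decompose branch/3: s(0) ≐ s(M),  branch(4, L, 7) ≐ branch(4, h(M, M, M), 7),  nil ≐ nil.
Decompose s/1: 0 ≐ M.
Bind M := 0; substituting into the one remaining equation that mentions M gives: branch(4, L, 7) ≐ branch(4, h(0, 0, 0), 7).
Decompose branch/3: 4 ≐ 4,  L ≐ h(0, 0, 0),  7 ≐ 7.
Delete trivial equation 4 ≐ 4.
Bind L := h(0, 0, 0); no other remaining equation mentions L.
Delete trivial equation 7 ≐ 7.
Delete trivial equation nil ≐ nil.
MGU = { M ↦ 0, L ↦ h(0, 0, 0) }, so L ↦ h(0, 0, 0).

h(0, 0, 0)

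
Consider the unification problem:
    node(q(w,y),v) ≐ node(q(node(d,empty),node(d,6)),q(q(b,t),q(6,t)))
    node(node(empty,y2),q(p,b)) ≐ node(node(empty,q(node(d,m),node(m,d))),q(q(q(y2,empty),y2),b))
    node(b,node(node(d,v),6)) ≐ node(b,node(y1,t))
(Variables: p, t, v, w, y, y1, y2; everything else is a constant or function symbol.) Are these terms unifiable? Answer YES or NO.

Decompose node/2: q(w,y) ≐ q(node(d,empty),node(d,6)),  v ≐ q(q(b,t),q(6,t)).
Decompose q/2: w ≐ node(d,empty),  y ≐ node(d,6).
Bind w := node(d,empty); no other remaining equation mentions w.
Bind y := node(d,6); no other remaining equation mentions y.
Bind v := q(q(b,t),q(6,t)); substituting into the one remaining equation that mentions v gives: node(b,node(node(d,q(q(b,t),q(6,t))),6)) ≐ node(b,node(y1,t)).
Decompose node/2: node(empty,y2) ≐ node(empty,q(node(d,m),node(m,d))),  q(p,b) ≐ q(q(q(y2,empty),y2),b).
Decompose node/2: empty ≐ empty,  y2 ≐ q(node(d,m),node(m,d)).
Delete trivial equation empty ≐ empty.
Bind y2 := q(node(d,m),node(m,d)); substituting into the one remaining equation that mentions y2 gives: q(p,b) ≐ q(q(q(q(node(d,m),node(m,d)),empty),q(node(d,m),node(m,d))),b).
Decompose q/2: p ≐ q(q(q(node(d,m),node(m,d)),empty),q(node(d,m),node(m,d))),  b ≐ b.
Bind p := q(q(q(node(d,m),node(m,d)),empty),q(node(d,m),node(m,d))); no other remaining equation mentions p.
Delete trivial equation b ≐ b.
Decompose node/2: b ≐ b,  node(node(d,q(q(b,t),q(6,t))),6) ≐ node(y1,t).
Delete trivial equation b ≐ b.
Decompose node/2: node(d,q(q(b,t),q(6,t))) ≐ y1,  6 ≐ t.
Bind y1 := node(d,q(q(b,t),q(6,t))); no other remaining equation mentions y1.
Bind t := 6. Substituting into the earlier bindings gives v := q(q(b,6),q(6,6)), y1 := node(d,q(q(b,6),q(6,6))).
No equations remain and no clash or occurs-check failure arose, so a unifier exists.

YES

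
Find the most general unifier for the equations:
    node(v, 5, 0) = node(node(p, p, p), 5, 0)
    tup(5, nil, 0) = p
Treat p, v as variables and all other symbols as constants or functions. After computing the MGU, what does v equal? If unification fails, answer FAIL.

node(tup(5, nil, 0), tup(5, nil, 0), tup(5, nil, 0))

Decompose node/3: v = node(p, p, p),  5 = 5,  0 = 0.
Bind v := node(p, p, p); no other remaining equation mentions v.
Delete trivial equation 5 = 5.
Delete trivial equation 0 = 0.
Bind p := tup(5, nil, 0). Substituting into the earlier binding gives v := node(tup(5, nil, 0), tup(5, nil, 0), tup(5, nil, 0)).
MGU = { v := node(tup(5, nil, 0), tup(5, nil, 0), tup(5, nil, 0)), p := tup(5, nil, 0) }, so v := node(tup(5, nil, 0), tup(5, nil, 0), tup(5, nil, 0)).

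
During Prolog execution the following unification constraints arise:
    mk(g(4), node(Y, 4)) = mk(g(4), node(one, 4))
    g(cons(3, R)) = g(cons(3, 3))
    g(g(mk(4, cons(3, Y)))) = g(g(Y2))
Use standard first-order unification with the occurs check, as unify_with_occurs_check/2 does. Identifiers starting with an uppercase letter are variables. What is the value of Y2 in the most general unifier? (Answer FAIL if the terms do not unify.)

mk(4, cons(3, one))

Decompose mk/2: g(4) = g(4),  node(Y, 4) = node(one, 4).
Delete trivial equation g(4) = g(4).
Decompose node/2: Y = one,  4 = 4.
Bind Y := one; substituting into the one remaining equation that mentions Y gives: g(g(mk(4, cons(3, one)))) = g(g(Y2)).
Delete trivial equation 4 = 4.
Decompose g/1: cons(3, R) = cons(3, 3).
Decompose cons/2: 3 = 3,  R = 3.
Delete trivial equation 3 = 3.
Bind R := 3; no other remaining equation mentions R.
Decompose g/1: g(mk(4, cons(3, one))) = g(Y2).
Decompose g/1: mk(4, cons(3, one)) = Y2.
Bind Y2 := mk(4, cons(3, one)).
MGU = { Y ↦ one, R ↦ 3, Y2 ↦ mk(4, cons(3, one)) }, so Y2 ↦ mk(4, cons(3, one)).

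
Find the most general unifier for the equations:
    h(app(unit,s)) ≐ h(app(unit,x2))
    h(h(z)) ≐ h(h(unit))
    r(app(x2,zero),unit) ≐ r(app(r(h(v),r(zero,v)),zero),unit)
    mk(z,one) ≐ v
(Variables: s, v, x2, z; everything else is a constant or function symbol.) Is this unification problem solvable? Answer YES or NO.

Decompose h/1: app(unit,s) ≐ app(unit,x2).
Decompose app/2: unit ≐ unit,  s ≐ x2.
Delete trivial equation unit ≐ unit.
Bind s := x2; no other remaining equation mentions s.
Decompose h/1: h(z) ≐ h(unit).
Decompose h/1: z ≐ unit.
Bind z := unit; substituting into the one remaining equation that mentions z gives: mk(unit,one) ≐ v.
Decompose r/2: app(x2,zero) ≐ app(r(h(v),r(zero,v)),zero),  unit ≐ unit.
Decompose app/2: x2 ≐ r(h(v),r(zero,v)),  zero ≐ zero.
Bind x2 := r(h(v),r(zero,v)); no other remaining equation mentions x2. Substituting into the earlier binding gives s := r(h(v),r(zero,v)).
Delete trivial equation zero ≐ zero.
Delete trivial equation unit ≐ unit.
Bind v := mk(unit,one). Substituting into the earlier bindings gives s := r(h(mk(unit,one)),r(zero,mk(unit,one))), x2 := r(h(mk(unit,one)),r(zero,mk(unit,one))).
No equations remain and no clash or occurs-check failure arose, so a unifier exists.

YES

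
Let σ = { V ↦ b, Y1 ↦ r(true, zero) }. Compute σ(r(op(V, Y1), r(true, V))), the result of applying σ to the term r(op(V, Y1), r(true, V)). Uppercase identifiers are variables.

r(op(b, r(true, zero)), r(true, b))

Replace each occurrence of V with b.
Replace each occurrence of Y1 with r(true, zero).
Result: r(op(b, r(true, zero)), r(true, b)).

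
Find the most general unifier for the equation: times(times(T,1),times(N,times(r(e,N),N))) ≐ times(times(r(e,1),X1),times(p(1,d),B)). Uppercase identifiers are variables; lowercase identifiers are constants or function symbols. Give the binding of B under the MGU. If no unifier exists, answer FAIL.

times(r(e,p(1,d)),p(1,d))

Decompose times/2: times(T,1) ≐ times(r(e,1),X1),  times(N,times(r(e,N),N)) ≐ times(p(1,d),B).
Decompose times/2: T ≐ r(e,1),  1 ≐ X1.
Bind T := r(e,1); no other remaining equation mentions T.
Bind X1 := 1; no other remaining equation mentions X1.
Decompose times/2: N ≐ p(1,d),  times(r(e,N),N) ≐ B.
Bind N := p(1,d); substituting into the remaining equation gives: times(r(e,p(1,d)),p(1,d)) ≐ B.
Bind B := times(r(e,p(1,d)),p(1,d)).
MGU = { T ↦ r(e,1), X1 ↦ 1, N ↦ p(1,d), B ↦ times(r(e,p(1,d)),p(1,d)) }, so B ↦ times(r(e,p(1,d)),p(1,d)).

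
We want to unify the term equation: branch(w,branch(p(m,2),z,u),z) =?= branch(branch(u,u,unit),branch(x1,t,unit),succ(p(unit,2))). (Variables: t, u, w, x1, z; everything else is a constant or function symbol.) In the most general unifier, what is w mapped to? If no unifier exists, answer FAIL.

branch(unit,unit,unit)

Decompose branch/3: w =?= branch(u,u,unit),  branch(p(m,2),z,u) =?= branch(x1,t,unit),  z =?= succ(p(unit,2)).
Bind w := branch(u,u,unit); no other remaining equation mentions w.
Decompose branch/3: p(m,2) =?= x1,  z =?= t,  u =?= unit.
Bind x1 := p(m,2); no other remaining equation mentions x1.
Bind z := t; substituting into the one remaining equation that mentions z gives: t =?= succ(p(unit,2)).
Bind u := unit; no other remaining equation mentions u. Substituting into the earlier binding gives w := branch(unit,unit,unit).
Bind t := succ(p(unit,2)). Substituting into the earlier binding gives z := succ(p(unit,2)).
MGU = { w := branch(unit,unit,unit), x1 := p(m,2), z := succ(p(unit,2)), u := unit, t := succ(p(unit,2)) }, so w := branch(unit,unit,unit).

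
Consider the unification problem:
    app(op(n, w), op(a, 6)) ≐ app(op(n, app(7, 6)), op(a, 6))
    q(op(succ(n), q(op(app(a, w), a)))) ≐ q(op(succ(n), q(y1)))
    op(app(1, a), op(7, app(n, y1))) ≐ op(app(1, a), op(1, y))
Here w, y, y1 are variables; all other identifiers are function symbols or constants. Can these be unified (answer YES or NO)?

NO

Decompose app/2: op(n, w) ≐ op(n, app(7, 6)),  op(a, 6) ≐ op(a, 6).
Decompose op/2: n ≐ n,  w ≐ app(7, 6).
Delete trivial equation n ≐ n.
Bind w := app(7, 6); substituting into the one remaining equation that mentions w gives: q(op(succ(n), q(op(app(a, app(7, 6)), a)))) ≐ q(op(succ(n), q(y1))).
Delete trivial equation op(a, 6) ≐ op(a, 6).
Decompose q/1: op(succ(n), q(op(app(a, app(7, 6)), a))) ≐ op(succ(n), q(y1)).
Decompose op/2: succ(n) ≐ succ(n),  q(op(app(a, app(7, 6)), a)) ≐ q(y1).
Delete trivial equation succ(n) ≐ succ(n).
Decompose q/1: op(app(a, app(7, 6)), a) ≐ y1.
Bind y1 := op(app(a, app(7, 6)), a); substituting into the remaining equation gives: op(app(1, a), op(7, app(n, op(app(a, app(7, 6)), a)))) ≐ op(app(1, a), op(1, y)).
Decompose op/2: app(1, a) ≐ app(1, a),  op(7, app(n, op(app(a, app(7, 6)), a))) ≐ op(1, y).
Delete trivial equation app(1, a) ≐ app(1, a).
Decompose op/2: 7 ≐ 1,  app(n, op(app(a, app(7, 6)), a)) ≐ y.
Clash: constants 7 and 1 differ; no unifier exists.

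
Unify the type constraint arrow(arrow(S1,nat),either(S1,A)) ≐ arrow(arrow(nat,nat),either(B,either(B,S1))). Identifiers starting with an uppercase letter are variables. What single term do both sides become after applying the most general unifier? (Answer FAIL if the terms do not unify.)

arrow(arrow(nat,nat),either(nat,either(nat,nat)))

Decompose arrow/2: arrow(S1,nat) ≐ arrow(nat,nat),  either(S1,A) ≐ either(B,either(B,S1)).
Decompose arrow/2: S1 ≐ nat,  nat ≐ nat.
Bind S1 := nat; substituting into the one remaining equation that mentions S1 gives: either(nat,A) ≐ either(B,either(B,nat)).
Delete trivial equation nat ≐ nat.
Decompose either/2: nat ≐ B,  A ≐ either(B,nat).
Bind B := nat; substituting into the remaining equation gives: A ≐ either(nat,nat).
Bind A := either(nat,nat).
Applying the MGU to either side gives arrow(arrow(nat,nat),either(nat,either(nat,nat))).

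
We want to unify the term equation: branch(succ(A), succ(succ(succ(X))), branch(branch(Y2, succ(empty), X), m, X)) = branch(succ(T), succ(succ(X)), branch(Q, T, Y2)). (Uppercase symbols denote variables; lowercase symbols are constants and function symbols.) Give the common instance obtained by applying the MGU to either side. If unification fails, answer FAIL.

FAIL

Decompose branch/3: succ(A) = succ(T),  succ(succ(succ(X))) = succ(succ(X)),  branch(branch(Y2, succ(empty), X), m, X) = branch(Q, T, Y2).
Decompose succ/1: A = T.
Bind A := T; no other remaining equation mentions A.
Decompose succ/1: succ(succ(X)) = succ(X).
Decompose succ/1: succ(X) = X.
Occurs check fails: X occurs in succ(X); the equation X = succ(X) has no finite solution.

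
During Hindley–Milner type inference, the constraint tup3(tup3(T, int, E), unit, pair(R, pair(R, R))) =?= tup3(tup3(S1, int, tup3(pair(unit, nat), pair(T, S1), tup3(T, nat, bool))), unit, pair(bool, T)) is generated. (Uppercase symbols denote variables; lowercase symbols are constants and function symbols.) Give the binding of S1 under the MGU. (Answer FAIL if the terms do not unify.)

Decompose tup3/3: tup3(T, int, E) =?= tup3(S1, int, tup3(pair(unit, nat), pair(T, S1), tup3(T, nat, bool))),  unit =?= unit,  pair(R, pair(R, R)) =?= pair(bool, T).
Decompose tup3/3: T =?= S1,  int =?= int,  E =?= tup3(pair(unit, nat), pair(T, S1), tup3(T, nat, bool)).
Bind T := S1; substituting into the 2 remaining equations that mention T gives: E =?= tup3(pair(unit, nat), pair(S1, S1), tup3(S1, nat, bool)),  pair(R, pair(R, R)) =?= pair(bool, S1).
Delete trivial equation int =?= int.
Bind E := tup3(pair(unit, nat), pair(S1, S1), tup3(S1, nat, bool)); no other remaining equation mentions E.
Delete trivial equation unit =?= unit.
Decompose pair/2: R =?= bool,  pair(R, R) =?= S1.
Bind R := bool; substituting into the remaining equation gives: pair(bool, bool) =?= S1.
Bind S1 := pair(bool, bool). Substituting into the earlier bindings gives T := pair(bool, bool), E := tup3(pair(unit, nat), pair(pair(bool, bool), pair(bool, bool)), tup3(pair(bool, bool), nat, bool)).
MGU = { T -> pair(bool, bool), E -> tup3(pair(unit, nat), pair(pair(bool, bool), pair(bool, bool)), tup3(pair(bool, bool), nat, bool)), R -> bool, S1 -> pair(bool, bool) }, so S1 -> pair(bool, bool).

pair(bool, bool)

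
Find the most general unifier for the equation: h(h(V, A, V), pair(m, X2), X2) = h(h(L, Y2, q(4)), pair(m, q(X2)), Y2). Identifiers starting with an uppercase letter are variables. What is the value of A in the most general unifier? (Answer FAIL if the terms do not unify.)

Decompose h/3: h(V, A, V) = h(L, Y2, q(4)),  pair(m, X2) = pair(m, q(X2)),  X2 = Y2.
Decompose h/3: V = L,  A = Y2,  V = q(4).
Bind V := L; substituting into the one remaining equation that mentions V gives: L = q(4).
Bind A := Y2; no other remaining equation mentions A.
Bind L := q(4); no other remaining equation mentions L. Substituting into the earlier binding gives V := q(4).
Decompose pair/2: m = m,  X2 = q(X2).
Delete trivial equation m = m.
Occurs check fails: X2 occurs in q(X2); the equation X2 = q(X2) has no finite solution.

FAIL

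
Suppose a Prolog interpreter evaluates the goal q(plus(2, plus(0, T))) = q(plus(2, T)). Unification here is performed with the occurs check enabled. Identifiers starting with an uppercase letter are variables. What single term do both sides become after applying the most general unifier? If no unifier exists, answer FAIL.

FAIL

Decompose q/1: plus(2, plus(0, T)) = plus(2, T).
Decompose plus/2: 2 = 2,  plus(0, T) = T.
Delete trivial equation 2 = 2.
Occurs check fails: T occurs in plus(0, T); the equation T = plus(0, T) has no finite solution.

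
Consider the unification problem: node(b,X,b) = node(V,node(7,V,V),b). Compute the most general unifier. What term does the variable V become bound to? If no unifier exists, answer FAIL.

b

Decompose node/3: b = V,  X = node(7,V,V),  b = b.
Bind V := b; substituting into the one remaining equation that mentions V gives: X = node(7,b,b).
Bind X := node(7,b,b); no other remaining equation mentions X.
Delete trivial equation b = b.
MGU = { V -> b, X -> node(7,b,b) }, so V -> b.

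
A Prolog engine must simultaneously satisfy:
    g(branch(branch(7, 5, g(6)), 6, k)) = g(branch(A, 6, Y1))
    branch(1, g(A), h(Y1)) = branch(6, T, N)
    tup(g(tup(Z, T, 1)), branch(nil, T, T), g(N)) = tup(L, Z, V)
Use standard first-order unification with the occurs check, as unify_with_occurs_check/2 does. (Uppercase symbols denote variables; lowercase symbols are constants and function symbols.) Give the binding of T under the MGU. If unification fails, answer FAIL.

Decompose g/1: branch(branch(7, 5, g(6)), 6, k) = branch(A, 6, Y1).
Decompose branch/3: branch(7, 5, g(6)) = A,  6 = 6,  k = Y1.
Bind A := branch(7, 5, g(6)); substituting into the one remaining equation that mentions A gives: branch(1, g(branch(7, 5, g(6))), h(Y1)) = branch(6, T, N).
Delete trivial equation 6 = 6.
Bind Y1 := k; substituting into the one remaining equation that mentions Y1 gives: branch(1, g(branch(7, 5, g(6))), h(k)) = branch(6, T, N).
Decompose branch/3: 1 = 6,  g(branch(7, 5, g(6))) = T,  h(k) = N.
Clash: constants 1 and 6 differ; no unifier exists.

FAIL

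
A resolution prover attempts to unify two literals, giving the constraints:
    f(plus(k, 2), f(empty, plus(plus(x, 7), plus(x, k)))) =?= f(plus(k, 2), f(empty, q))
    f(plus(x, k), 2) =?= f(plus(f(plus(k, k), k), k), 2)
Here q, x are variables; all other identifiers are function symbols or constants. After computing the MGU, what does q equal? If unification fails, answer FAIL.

Decompose f/2: plus(k, 2) =?= plus(k, 2),  f(empty, plus(plus(x, 7), plus(x, k))) =?= f(empty, q).
Delete trivial equation plus(k, 2) =?= plus(k, 2).
Decompose f/2: empty =?= empty,  plus(plus(x, 7), plus(x, k)) =?= q.
Delete trivial equation empty =?= empty.
Bind q := plus(plus(x, 7), plus(x, k)); no other remaining equation mentions q.
Decompose f/2: plus(x, k) =?= plus(f(plus(k, k), k), k),  2 =?= 2.
Decompose plus/2: x =?= f(plus(k, k), k),  k =?= k.
Bind x := f(plus(k, k), k); no other remaining equation mentions x. Substituting into the earlier binding gives q := plus(plus(f(plus(k, k), k), 7), plus(f(plus(k, k), k), k)).
Delete trivial equation k =?= k.
Delete trivial equation 2 =?= 2.
MGU = { q ↦ plus(plus(f(plus(k, k), k), 7), plus(f(plus(k, k), k), k)), x ↦ f(plus(k, k), k) }, so q ↦ plus(plus(f(plus(k, k), k), 7), plus(f(plus(k, k), k), k)).

plus(plus(f(plus(k, k), k), 7), plus(f(plus(k, k), k), k))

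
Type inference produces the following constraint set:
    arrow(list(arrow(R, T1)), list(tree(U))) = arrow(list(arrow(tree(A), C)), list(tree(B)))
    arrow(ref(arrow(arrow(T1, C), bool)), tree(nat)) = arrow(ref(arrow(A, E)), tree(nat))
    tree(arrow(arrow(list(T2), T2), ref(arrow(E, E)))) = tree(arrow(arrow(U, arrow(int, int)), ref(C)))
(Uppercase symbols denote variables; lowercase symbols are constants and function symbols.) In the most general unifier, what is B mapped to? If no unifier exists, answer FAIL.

list(arrow(int, int))

Decompose arrow/2: list(arrow(R, T1)) = list(arrow(tree(A), C)),  list(tree(U)) = list(tree(B)).
Decompose list/1: arrow(R, T1) = arrow(tree(A), C).
Decompose arrow/2: R = tree(A),  T1 = C.
Bind R := tree(A); no other remaining equation mentions R.
Bind T1 := C; substituting into the one remaining equation that mentions T1 gives: arrow(ref(arrow(arrow(C, C), bool)), tree(nat)) = arrow(ref(arrow(A, E)), tree(nat)).
Decompose list/1: tree(U) = tree(B).
Decompose tree/1: U = B.
Bind U := B; substituting into the one remaining equation that mentions U gives: tree(arrow(arrow(list(T2), T2), ref(arrow(E, E)))) = tree(arrow(arrow(B, arrow(int, int)), ref(C))).
Decompose arrow/2: ref(arrow(arrow(C, C), bool)) = ref(arrow(A, E)),  tree(nat) = tree(nat).
Decompose ref/1: arrow(arrow(C, C), bool) = arrow(A, E).
Decompose arrow/2: arrow(C, C) = A,  bool = E.
Bind A := arrow(C, C); no other remaining equation mentions A. Substituting into the earlier binding gives R := tree(arrow(C, C)).
Bind E := bool; substituting into the one remaining equation that mentions E gives: tree(arrow(arrow(list(T2), T2), ref(arrow(bool, bool)))) = tree(arrow(arrow(B, arrow(int, int)), ref(C))).
Delete trivial equation tree(nat) = tree(nat).
Decompose tree/1: arrow(arrow(list(T2), T2), ref(arrow(bool, bool))) = arrow(arrow(B, arrow(int, int)), ref(C)).
Decompose arrow/2: arrow(list(T2), T2) = arrow(B, arrow(int, int)),  ref(arrow(bool, bool)) = ref(C).
Decompose arrow/2: list(T2) = B,  T2 = arrow(int, int).
Bind B := list(T2); no other remaining equation mentions B. Substituting into the earlier binding gives U := list(T2).
Bind T2 := arrow(int, int); no other remaining equation mentions T2. Substituting into the earlier bindings gives U := list(arrow(int, int)), B := list(arrow(int, int)).
Decompose ref/1: arrow(bool, bool) = C.
Bind C := arrow(bool, bool). Substituting into the earlier bindings gives R := tree(arrow(arrow(bool, bool), arrow(bool, bool))), T1 := arrow(bool, bool), A := arrow(arrow(bool, bool), arrow(bool, bool)).
MGU = { R := tree(arrow(arrow(bool, bool), arrow(bool, bool))), T1 := arrow(bool, bool), U := list(arrow(int, int)), A := arrow(arrow(bool, bool), arrow(bool, bool)), E := bool, B := list(arrow(int, int)), T2 := arrow(int, int), C := arrow(bool, bool) }, so B := list(arrow(int, int)).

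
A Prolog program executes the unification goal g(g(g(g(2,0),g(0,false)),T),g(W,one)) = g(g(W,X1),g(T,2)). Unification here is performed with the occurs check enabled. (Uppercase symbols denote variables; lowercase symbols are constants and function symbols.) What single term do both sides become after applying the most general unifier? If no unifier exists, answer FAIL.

FAIL

Decompose g/2: g(g(g(2,0),g(0,false)),T) = g(W,X1),  g(W,one) = g(T,2).
Decompose g/2: g(g(2,0),g(0,false)) = W,  T = X1.
Bind W := g(g(2,0),g(0,false)); substituting into the one remaining equation that mentions W gives: g(g(g(2,0),g(0,false)),one) = g(T,2).
Bind T := X1; substituting into the remaining equation gives: g(g(g(2,0),g(0,false)),one) = g(X1,2).
Decompose g/2: g(g(2,0),g(0,false)) = X1,  one = 2.
Bind X1 := g(g(2,0),g(0,false)); no other remaining equation mentions X1. Substituting into the earlier binding gives T := g(g(2,0),g(0,false)).
Clash: constants one and 2 differ; no unifier exists.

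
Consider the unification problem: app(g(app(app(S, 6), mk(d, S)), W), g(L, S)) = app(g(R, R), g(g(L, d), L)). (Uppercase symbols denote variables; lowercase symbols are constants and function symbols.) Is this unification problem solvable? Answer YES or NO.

Decompose app/2: g(app(app(S, 6), mk(d, S)), W) = g(R, R),  g(L, S) = g(g(L, d), L).
Decompose g/2: app(app(S, 6), mk(d, S)) = R,  W = R.
Bind R := app(app(S, 6), mk(d, S)); substituting into the one remaining equation that mentions R gives: W = app(app(S, 6), mk(d, S)).
Bind W := app(app(S, 6), mk(d, S)); no other remaining equation mentions W.
Decompose g/2: L = g(L, d),  S = L.
Occurs check fails: L occurs in g(L, d); the equation L = g(L, d) has no finite solution.

NO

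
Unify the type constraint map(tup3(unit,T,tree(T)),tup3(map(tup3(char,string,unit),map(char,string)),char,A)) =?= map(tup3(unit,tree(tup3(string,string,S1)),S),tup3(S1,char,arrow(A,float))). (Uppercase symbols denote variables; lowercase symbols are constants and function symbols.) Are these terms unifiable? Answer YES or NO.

NO

Decompose map/2: tup3(unit,T,tree(T)) =?= tup3(unit,tree(tup3(string,string,S1)),S),  tup3(map(tup3(char,string,unit),map(char,string)),char,A) =?= tup3(S1,char,arrow(A,float)).
Decompose tup3/3: unit =?= unit,  T =?= tree(tup3(string,string,S1)),  tree(T) =?= S.
Delete trivial equation unit =?= unit.
Bind T := tree(tup3(string,string,S1)); substituting into the one remaining equation that mentions T gives: tree(tree(tup3(string,string,S1))) =?= S.
Bind S := tree(tree(tup3(string,string,S1))); no other remaining equation mentions S.
Decompose tup3/3: map(tup3(char,string,unit),map(char,string)) =?= S1,  char =?= char,  A =?= arrow(A,float).
Bind S1 := map(tup3(char,string,unit),map(char,string)); no other remaining equation mentions S1. Substituting into the earlier bindings gives T := tree(tup3(string,string,map(tup3(char,string,unit),map(char,string)))), S := tree(tree(tup3(string,string,map(tup3(char,string,unit),map(char,string))))).
Delete trivial equation char =?= char.
Occurs check fails: A occurs in arrow(A,float); the equation A =?= arrow(A,float) has no finite solution.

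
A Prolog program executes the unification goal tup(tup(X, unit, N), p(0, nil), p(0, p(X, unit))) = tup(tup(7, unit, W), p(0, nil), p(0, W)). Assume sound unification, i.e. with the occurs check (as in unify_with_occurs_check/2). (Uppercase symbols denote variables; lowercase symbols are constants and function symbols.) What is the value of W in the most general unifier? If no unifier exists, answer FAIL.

Decompose tup/3: tup(X, unit, N) = tup(7, unit, W),  p(0, nil) = p(0, nil),  p(0, p(X, unit)) = p(0, W).
Decompose tup/3: X = 7,  unit = unit,  N = W.
Bind X := 7; substituting into the one remaining equation that mentions X gives: p(0, p(7, unit)) = p(0, W).
Delete trivial equation unit = unit.
Bind N := W; no other remaining equation mentions N.
Delete trivial equation p(0, nil) = p(0, nil).
Decompose p/2: 0 = 0,  p(7, unit) = W.
Delete trivial equation 0 = 0.
Bind W := p(7, unit). Substituting into the earlier binding gives N := p(7, unit).
MGU = { X ↦ 7, N ↦ p(7, unit), W ↦ p(7, unit) }, so W ↦ p(7, unit).

p(7, unit)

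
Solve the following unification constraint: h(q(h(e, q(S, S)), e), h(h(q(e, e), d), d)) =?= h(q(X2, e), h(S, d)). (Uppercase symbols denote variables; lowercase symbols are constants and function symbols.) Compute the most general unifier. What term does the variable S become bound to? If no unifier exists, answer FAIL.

Decompose h/2: q(h(e, q(S, S)), e) =?= q(X2, e),  h(h(q(e, e), d), d) =?= h(S, d).
Decompose q/2: h(e, q(S, S)) =?= X2,  e =?= e.
Bind X2 := h(e, q(S, S)); no other remaining equation mentions X2.
Delete trivial equation e =?= e.
Decompose h/2: h(q(e, e), d) =?= S,  d =?= d.
Bind S := h(q(e, e), d); no other remaining equation mentions S. Substituting into the earlier binding gives X2 := h(e, q(h(q(e, e), d), h(q(e, e), d))).
Delete trivial equation d =?= d.
MGU = { X2 := h(e, q(h(q(e, e), d), h(q(e, e), d))), S := h(q(e, e), d) }, so S := h(q(e, e), d).

h(q(e, e), d)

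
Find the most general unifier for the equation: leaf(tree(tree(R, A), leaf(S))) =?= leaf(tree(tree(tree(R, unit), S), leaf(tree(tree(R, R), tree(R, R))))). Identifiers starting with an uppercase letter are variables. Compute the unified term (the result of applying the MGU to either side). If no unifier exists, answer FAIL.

Decompose leaf/1: tree(tree(R, A), leaf(S)) =?= tree(tree(tree(R, unit), S), leaf(tree(tree(R, R), tree(R, R)))).
Decompose tree/2: tree(R, A) =?= tree(tree(R, unit), S),  leaf(S) =?= leaf(tree(tree(R, R), tree(R, R))).
Decompose tree/2: R =?= tree(R, unit),  A =?= S.
Occurs check fails: R occurs in tree(R, unit); the equation R =?= tree(R, unit) has no finite solution.

FAIL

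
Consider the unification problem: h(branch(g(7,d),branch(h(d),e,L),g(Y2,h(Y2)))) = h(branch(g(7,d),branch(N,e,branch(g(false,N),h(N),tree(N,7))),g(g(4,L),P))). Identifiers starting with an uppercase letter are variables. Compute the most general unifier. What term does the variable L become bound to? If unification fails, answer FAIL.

branch(g(false,h(d)),h(h(d)),tree(h(d),7))

Decompose h/1: branch(g(7,d),branch(h(d),e,L),g(Y2,h(Y2))) = branch(g(7,d),branch(N,e,branch(g(false,N),h(N),tree(N,7))),g(g(4,L),P)).
Decompose branch/3: g(7,d) = g(7,d),  branch(h(d),e,L) = branch(N,e,branch(g(false,N),h(N),tree(N,7))),  g(Y2,h(Y2)) = g(g(4,L),P).
Delete trivial equation g(7,d) = g(7,d).
Decompose branch/3: h(d) = N,  e = e,  L = branch(g(false,N),h(N),tree(N,7)).
Bind N := h(d); substituting into the one remaining equation that mentions N gives: L = branch(g(false,h(d)),h(h(d)),tree(h(d),7)).
Delete trivial equation e = e.
Bind L := branch(g(false,h(d)),h(h(d)),tree(h(d),7)); substituting into the remaining equation gives: g(Y2,h(Y2)) = g(g(4,branch(g(false,h(d)),h(h(d)),tree(h(d),7))),P).
Decompose g/2: Y2 = g(4,branch(g(false,h(d)),h(h(d)),tree(h(d),7))),  h(Y2) = P.
Bind Y2 := g(4,branch(g(false,h(d)),h(h(d)),tree(h(d),7))); substituting into the remaining equation gives: h(g(4,branch(g(false,h(d)),h(h(d)),tree(h(d),7)))) = P.
Bind P := h(g(4,branch(g(false,h(d)),h(h(d)),tree(h(d),7)))).
MGU = { N -> h(d), L -> branch(g(false,h(d)),h(h(d)),tree(h(d),7)), Y2 -> g(4,branch(g(false,h(d)),h(h(d)),tree(h(d),7))), P -> h(g(4,branch(g(false,h(d)),h(h(d)),tree(h(d),7)))) }, so L -> branch(g(false,h(d)),h(h(d)),tree(h(d),7)).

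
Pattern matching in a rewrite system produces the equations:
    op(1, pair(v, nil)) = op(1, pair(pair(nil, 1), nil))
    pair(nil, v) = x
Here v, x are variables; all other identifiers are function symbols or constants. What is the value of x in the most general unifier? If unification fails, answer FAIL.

Decompose op/2: 1 = 1,  pair(v, nil) = pair(pair(nil, 1), nil).
Delete trivial equation 1 = 1.
Decompose pair/2: v = pair(nil, 1),  nil = nil.
Bind v := pair(nil, 1); substituting into the one remaining equation that mentions v gives: pair(nil, pair(nil, 1)) = x.
Delete trivial equation nil = nil.
Bind x := pair(nil, pair(nil, 1)).
MGU = { v ↦ pair(nil, 1), x ↦ pair(nil, pair(nil, 1)) }, so x ↦ pair(nil, pair(nil, 1)).

pair(nil, pair(nil, 1))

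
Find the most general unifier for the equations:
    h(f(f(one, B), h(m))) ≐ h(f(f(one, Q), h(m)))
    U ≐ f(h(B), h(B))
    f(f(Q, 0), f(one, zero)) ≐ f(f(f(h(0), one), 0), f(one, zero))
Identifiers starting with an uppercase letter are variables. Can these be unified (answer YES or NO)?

Decompose h/1: f(f(one, B), h(m)) ≐ f(f(one, Q), h(m)).
Decompose f/2: f(one, B) ≐ f(one, Q),  h(m) ≐ h(m).
Decompose f/2: one ≐ one,  B ≐ Q.
Delete trivial equation one ≐ one.
Bind B := Q; substituting into the one remaining equation that mentions B gives: U ≐ f(h(Q), h(Q)).
Delete trivial equation h(m) ≐ h(m).
Bind U := f(h(Q), h(Q)); no other remaining equation mentions U.
Decompose f/2: f(Q, 0) ≐ f(f(h(0), one), 0),  f(one, zero) ≐ f(one, zero).
Decompose f/2: Q ≐ f(h(0), one),  0 ≐ 0.
Bind Q := f(h(0), one); no other remaining equation mentions Q. Substituting into the earlier bindings gives B := f(h(0), one), U := f(h(f(h(0), one)), h(f(h(0), one))).
Delete trivial equation 0 ≐ 0.
Delete trivial equation f(one, zero) ≐ f(one, zero).
No equations remain and no clash or occurs-check failure arose, so a unifier exists.

YES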